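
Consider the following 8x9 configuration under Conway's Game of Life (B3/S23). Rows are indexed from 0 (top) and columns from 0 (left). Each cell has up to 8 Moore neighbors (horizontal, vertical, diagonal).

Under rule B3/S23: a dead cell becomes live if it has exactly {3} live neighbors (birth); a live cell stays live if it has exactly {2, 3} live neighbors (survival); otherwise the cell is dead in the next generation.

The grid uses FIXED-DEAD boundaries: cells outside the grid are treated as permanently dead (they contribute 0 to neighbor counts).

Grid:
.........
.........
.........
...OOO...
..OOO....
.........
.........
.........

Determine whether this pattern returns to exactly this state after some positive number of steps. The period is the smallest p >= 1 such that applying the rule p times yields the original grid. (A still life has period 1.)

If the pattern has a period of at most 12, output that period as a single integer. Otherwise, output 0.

Answer: 2

Derivation:
Simulating and comparing each generation to the original:
Gen 0 (original, given above): 6 live cells
Gen 1: 6 live cells, differs from original
Gen 2: 6 live cells, MATCHES original -> period = 2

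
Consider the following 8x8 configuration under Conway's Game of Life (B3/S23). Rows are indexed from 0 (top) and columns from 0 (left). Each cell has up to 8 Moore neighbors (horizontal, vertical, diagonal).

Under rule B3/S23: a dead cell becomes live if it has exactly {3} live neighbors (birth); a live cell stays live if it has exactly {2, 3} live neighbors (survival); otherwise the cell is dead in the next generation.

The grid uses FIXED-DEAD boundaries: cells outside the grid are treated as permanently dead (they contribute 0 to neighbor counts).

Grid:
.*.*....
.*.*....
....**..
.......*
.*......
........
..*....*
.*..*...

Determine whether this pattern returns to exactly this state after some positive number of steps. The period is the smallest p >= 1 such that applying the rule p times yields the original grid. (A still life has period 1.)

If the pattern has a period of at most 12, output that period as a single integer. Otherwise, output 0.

Simulating and comparing each generation to the original:
Gen 0 (original, given above): 12 live cells
Gen 1: 2 live cells, differs from original
Gen 2: 0 live cells, differs from original
Gen 3: 0 live cells, differs from original
Gen 4: 0 live cells, differs from original
Gen 5: 0 live cells, differs from original
Gen 6: 0 live cells, differs from original
Gen 7: 0 live cells, differs from original
Gen 8: 0 live cells, differs from original
Gen 9: 0 live cells, differs from original
Gen 10: 0 live cells, differs from original
Gen 11: 0 live cells, differs from original
Gen 12: 0 live cells, differs from original
No period found within 12 steps.

Answer: 0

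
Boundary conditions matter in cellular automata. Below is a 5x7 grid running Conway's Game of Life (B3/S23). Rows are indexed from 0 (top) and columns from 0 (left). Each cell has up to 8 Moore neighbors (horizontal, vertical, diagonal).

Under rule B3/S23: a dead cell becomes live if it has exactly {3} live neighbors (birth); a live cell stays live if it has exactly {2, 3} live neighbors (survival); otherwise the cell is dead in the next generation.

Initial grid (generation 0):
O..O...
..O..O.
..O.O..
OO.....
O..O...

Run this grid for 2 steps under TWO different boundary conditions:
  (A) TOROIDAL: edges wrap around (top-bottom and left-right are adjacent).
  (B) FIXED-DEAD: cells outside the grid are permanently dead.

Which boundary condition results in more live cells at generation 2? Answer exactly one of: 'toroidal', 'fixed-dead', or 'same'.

Under TOROIDAL boundary, generation 2:
....O.O
O...OO.
O...O..
O.....O
....OOO
Population = 12

Under FIXED-DEAD boundary, generation 2:
.......
.OO....
O...O..
O..O...
O......
Population = 7

Comparison: toroidal=12, fixed-dead=7 -> toroidal

Answer: toroidal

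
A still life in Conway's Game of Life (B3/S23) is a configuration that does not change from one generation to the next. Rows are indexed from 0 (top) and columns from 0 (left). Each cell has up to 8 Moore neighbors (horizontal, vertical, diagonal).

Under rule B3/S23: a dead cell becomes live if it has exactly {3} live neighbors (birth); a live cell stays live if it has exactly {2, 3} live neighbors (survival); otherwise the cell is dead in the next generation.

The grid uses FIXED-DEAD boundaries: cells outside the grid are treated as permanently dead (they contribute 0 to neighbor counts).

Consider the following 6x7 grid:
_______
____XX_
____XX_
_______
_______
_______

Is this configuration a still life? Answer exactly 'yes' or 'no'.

Answer: yes

Derivation:
Compute generation 1 and compare to generation 0 (given above):
Generation 1:
_______
____XX_
____XX_
_______
_______
_______
The grids are IDENTICAL -> still life.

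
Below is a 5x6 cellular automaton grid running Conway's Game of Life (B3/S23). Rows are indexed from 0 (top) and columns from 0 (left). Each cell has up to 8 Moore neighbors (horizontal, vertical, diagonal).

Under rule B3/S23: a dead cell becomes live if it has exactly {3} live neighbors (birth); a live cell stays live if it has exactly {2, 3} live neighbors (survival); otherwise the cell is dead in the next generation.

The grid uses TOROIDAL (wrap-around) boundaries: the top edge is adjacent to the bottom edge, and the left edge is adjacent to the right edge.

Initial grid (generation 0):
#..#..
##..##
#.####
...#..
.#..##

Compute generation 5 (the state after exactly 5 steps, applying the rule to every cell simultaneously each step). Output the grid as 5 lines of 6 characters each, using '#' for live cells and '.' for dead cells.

Simulating step by step:
Generation 0 (given above): 15 live cells
Generation 1: 9 live cells
..##..
......
..#...
.#....
#.####
Generation 2: 12 live cells
.##..#
..##..
......
##..##
#...##
Generation 3: 16 live cells
.##..#
.###..
######
.#..#.
..##..
Generation 4: 6 live cells
#...#.
......
.....#
......
#..##.
Generation 5: 7 live cells
(generation 5 grid is the final answer)

Answer: ...##.
.....#
......
....##
...##.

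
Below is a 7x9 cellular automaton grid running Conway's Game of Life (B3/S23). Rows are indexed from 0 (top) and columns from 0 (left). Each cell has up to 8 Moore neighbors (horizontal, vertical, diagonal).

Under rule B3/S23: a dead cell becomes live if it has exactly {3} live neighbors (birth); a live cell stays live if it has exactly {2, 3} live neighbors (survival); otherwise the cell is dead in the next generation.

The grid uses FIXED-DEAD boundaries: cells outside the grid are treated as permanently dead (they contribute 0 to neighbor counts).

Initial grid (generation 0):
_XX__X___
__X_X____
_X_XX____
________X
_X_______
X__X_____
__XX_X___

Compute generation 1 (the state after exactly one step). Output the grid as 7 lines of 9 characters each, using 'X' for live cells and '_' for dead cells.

Answer: _XXX_____
____XX___
__XXX____
__X______
_________
_X_XX____
__XXX____

Derivation:
Simulating step by step:
Generation 0 (given above): 15 live cells
Generation 1: 15 live cells
(generation 1 grid is the final answer)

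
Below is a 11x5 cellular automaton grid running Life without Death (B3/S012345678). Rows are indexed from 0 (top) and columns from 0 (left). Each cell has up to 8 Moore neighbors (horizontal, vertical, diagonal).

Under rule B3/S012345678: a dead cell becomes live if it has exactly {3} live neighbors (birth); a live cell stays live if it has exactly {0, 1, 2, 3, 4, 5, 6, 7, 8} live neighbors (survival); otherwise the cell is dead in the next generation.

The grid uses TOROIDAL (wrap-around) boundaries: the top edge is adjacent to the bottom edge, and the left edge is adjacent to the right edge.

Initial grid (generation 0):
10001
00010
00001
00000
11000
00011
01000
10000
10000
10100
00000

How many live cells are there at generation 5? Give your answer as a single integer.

Simulating step by step:
Generation 0 (given above): 13 live cells
Generation 1: 26 live cells
10001
10010
00001
10000
11001
01111
11001
11000
10001
11100
11001
Generation 2: 33 live cells
10011
10010
10001
11000
11001
01111
11001
11000
10101
11110
11111
Generation 3: 36 live cells
10011
11010
10001
11000
11001
01111
11001
11110
10101
11110
11111
Generation 4: 38 live cells
10011
11110
10101
11000
11001
01111
11001
11110
10101
11110
11111
Generation 5: 40 live cells
10011
11110
10101
11110
11001
01111
11001
11110
10101
11110
11111
Population at generation 5: 40

Answer: 40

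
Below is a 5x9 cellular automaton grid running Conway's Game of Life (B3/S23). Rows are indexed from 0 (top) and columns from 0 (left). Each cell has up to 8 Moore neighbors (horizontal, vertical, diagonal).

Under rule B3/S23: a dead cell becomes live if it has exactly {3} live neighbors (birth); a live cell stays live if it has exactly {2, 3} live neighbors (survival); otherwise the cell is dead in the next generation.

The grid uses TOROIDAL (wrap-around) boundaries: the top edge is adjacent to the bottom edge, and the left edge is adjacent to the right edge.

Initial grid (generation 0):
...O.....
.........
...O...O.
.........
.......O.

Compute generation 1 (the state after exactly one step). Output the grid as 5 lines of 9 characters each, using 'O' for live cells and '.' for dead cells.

Answer: .........
.........
.........
.........
.........

Derivation:
Simulating step by step:
Generation 0 (given above): 4 live cells
Generation 1: 0 live cells
(generation 1 grid is the final answer)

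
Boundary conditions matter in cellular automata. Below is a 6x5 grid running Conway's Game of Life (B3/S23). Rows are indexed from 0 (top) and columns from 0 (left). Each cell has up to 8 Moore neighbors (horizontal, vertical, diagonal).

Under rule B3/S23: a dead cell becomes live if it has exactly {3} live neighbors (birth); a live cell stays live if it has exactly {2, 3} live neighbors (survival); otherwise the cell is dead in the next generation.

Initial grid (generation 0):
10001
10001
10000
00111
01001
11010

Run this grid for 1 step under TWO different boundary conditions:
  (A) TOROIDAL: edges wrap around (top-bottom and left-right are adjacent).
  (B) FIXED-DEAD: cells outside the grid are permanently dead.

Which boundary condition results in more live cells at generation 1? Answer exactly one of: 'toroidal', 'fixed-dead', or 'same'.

Under TOROIDAL boundary, generation 1:
00010
01000
11000
01111
01000
01110
Population = 12

Under FIXED-DEAD boundary, generation 1:
00000
11000
01001
01111
11001
11100
Population = 14

Comparison: toroidal=12, fixed-dead=14 -> fixed-dead

Answer: fixed-dead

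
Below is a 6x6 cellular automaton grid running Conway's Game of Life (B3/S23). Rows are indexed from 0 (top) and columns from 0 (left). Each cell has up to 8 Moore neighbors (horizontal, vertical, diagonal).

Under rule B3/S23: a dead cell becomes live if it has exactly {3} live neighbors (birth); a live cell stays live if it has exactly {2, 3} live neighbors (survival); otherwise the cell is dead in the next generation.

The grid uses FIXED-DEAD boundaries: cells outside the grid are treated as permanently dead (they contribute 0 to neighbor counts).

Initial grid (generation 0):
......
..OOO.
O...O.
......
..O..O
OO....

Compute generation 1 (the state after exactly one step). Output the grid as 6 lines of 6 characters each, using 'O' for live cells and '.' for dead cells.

Simulating step by step:
Generation 0 (given above): 9 live cells
Generation 1: 6 live cells
(generation 1 grid is the final answer)

Answer: ...O..
...OO.
....O.
......
.O....
.O....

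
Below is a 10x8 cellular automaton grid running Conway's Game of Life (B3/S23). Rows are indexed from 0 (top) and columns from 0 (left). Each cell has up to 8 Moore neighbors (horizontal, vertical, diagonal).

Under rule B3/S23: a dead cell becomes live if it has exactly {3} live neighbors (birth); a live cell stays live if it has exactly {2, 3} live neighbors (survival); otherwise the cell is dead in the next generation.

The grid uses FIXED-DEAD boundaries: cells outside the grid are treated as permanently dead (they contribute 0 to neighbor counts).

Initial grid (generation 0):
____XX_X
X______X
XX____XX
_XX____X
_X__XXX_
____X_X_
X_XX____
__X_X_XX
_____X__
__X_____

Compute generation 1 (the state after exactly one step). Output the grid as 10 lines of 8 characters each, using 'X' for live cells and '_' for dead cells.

Answer: ______X_
XX___X_X
X_X___XX
__X____X
_XXXX_XX
_XX_X_X_
_XX_X_XX
_XX_XXX_
___X_XX_
________

Derivation:
Simulating step by step:
Generation 0 (given above): 27 live cells
Generation 1: 34 live cells
(generation 1 grid is the final answer)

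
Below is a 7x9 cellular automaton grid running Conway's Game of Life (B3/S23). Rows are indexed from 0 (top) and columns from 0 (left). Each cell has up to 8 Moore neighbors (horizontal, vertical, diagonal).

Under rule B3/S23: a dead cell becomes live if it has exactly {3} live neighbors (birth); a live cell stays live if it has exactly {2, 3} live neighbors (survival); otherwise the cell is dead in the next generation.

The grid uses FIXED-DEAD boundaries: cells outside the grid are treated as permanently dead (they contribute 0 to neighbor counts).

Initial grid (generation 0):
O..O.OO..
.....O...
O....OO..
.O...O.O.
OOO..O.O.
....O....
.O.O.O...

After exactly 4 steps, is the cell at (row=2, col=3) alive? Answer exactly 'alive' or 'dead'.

Simulating step by step:
Generation 0 (given above): 20 live cells
Generation 1: 20 live cells
....OOO..
.........
....OO...
..O.OO.O.
OOO.OO...
O..OOOO..
....O....
Generation 2: 14 live cells
.....O...
......O..
...OOOO..
..O......
O.O......
O.O...O..
...OO....
Generation 3: 13 live cells
.........
......O..
...OOOO..
.OO.OO...
..OO.....
..O......
...O.....
Generation 4: 9 live cells
.........
....O.O..
..OO..O..
.O....O..
....O....
..O......
.........

Cell (2,3) at generation 4: 1 -> alive

Answer: alive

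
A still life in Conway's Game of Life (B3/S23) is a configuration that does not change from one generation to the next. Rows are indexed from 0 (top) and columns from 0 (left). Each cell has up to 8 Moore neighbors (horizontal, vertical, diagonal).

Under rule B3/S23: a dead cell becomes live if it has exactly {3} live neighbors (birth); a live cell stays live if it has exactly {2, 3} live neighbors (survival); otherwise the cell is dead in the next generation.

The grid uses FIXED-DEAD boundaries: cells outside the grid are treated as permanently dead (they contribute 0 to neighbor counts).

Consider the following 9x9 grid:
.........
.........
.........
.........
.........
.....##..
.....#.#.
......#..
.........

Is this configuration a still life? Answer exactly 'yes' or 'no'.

Answer: yes

Derivation:
Compute generation 1 and compare to generation 0 (given above):
Generation 1:
.........
.........
.........
.........
.........
.....##..
.....#.#.
......#..
.........
The grids are IDENTICAL -> still life.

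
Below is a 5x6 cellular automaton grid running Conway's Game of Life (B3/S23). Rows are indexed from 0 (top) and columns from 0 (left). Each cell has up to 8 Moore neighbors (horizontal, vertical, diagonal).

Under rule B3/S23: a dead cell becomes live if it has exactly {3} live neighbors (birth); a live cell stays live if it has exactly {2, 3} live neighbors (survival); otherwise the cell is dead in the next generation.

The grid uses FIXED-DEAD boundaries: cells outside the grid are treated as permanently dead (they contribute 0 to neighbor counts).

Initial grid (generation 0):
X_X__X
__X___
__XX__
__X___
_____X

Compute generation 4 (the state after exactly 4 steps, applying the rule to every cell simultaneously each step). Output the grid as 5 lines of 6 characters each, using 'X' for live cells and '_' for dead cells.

Simulating step by step:
Generation 0 (given above): 8 live cells
Generation 1: 7 live cells
_X____
__X___
_XXX__
__XX__
______
Generation 2: 4 live cells
______
___X__
_X____
_X_X__
______
Generation 3: 1 live cells
______
______
______
__X___
______
Generation 4: 0 live cells
(generation 4 grid is the final answer)

Answer: ______
______
______
______
______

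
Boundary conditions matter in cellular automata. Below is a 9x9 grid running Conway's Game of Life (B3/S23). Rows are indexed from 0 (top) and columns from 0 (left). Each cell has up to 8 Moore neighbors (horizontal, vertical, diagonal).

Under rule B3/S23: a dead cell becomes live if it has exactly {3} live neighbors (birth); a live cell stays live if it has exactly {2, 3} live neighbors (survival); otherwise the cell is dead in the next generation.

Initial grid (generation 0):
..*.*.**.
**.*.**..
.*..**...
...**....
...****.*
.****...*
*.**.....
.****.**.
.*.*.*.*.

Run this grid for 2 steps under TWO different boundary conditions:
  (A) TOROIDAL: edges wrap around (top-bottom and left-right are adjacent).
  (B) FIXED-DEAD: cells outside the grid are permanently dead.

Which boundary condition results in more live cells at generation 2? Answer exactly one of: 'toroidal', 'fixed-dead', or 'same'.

Under TOROIDAL boundary, generation 2:
..*....*.
..*...**.
*.....***
*.....***
**....**.
.*.......
.*...*...
.*...*...
.*.......
Population = 23

Under FIXED-DEAD boundary, generation 2:
**.**.**.
...***.*.
*.....**.
.*....**.
......**.
.......**
**...*.**
**...*.**
....**.*.
Population = 33

Comparison: toroidal=23, fixed-dead=33 -> fixed-dead

Answer: fixed-dead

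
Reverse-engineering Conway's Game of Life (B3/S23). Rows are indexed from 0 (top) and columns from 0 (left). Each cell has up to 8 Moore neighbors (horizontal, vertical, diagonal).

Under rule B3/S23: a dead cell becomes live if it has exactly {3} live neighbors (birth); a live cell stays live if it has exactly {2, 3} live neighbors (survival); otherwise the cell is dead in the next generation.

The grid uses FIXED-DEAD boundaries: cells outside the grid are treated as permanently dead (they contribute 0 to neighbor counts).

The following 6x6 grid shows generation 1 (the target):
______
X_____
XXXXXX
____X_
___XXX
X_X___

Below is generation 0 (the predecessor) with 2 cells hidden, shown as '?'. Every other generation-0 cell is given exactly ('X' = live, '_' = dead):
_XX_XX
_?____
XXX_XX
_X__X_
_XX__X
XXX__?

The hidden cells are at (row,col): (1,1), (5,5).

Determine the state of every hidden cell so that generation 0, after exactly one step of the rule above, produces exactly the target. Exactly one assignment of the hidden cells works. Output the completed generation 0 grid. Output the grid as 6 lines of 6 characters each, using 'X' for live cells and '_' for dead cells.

Hidden generation-0 cells (in order): (1,1), (5,5).
A hidden cell only influences target cells in its own 3x3 neighborhood. Try each of the 2^2 = 4 assignments, step the completed generation 0 forward once under B3/S23, and compare with the target:
  (1,1)=_ (5,5)=_ -> step gives (4,4)='_' but target has 'X' -> reject
  (1,1)=_ (5,5)=X -> step reproduces the target at every cell -> ACCEPT
  (1,1)=X (5,5)=_ -> step gives (0,1)='X' but target has '_' -> reject
  (1,1)=X (5,5)=X -> step gives (0,1)='X' but target has '_' -> reject
Unique solution: (1,1)=dead, (5,5)=live.
Check: live-neighbor counts of every cell in the completed generation 0:
111211
354444
232322
455434
454332
243221
Applying B3/S23 to generation 0 with these counts gives:
______
X_____
XXXXXX
____X_
___XXX
X_X___
which matches the target exactly.

Answer: _XX_XX
______
XXX_XX
_X__X_
_XX__X
XXX__X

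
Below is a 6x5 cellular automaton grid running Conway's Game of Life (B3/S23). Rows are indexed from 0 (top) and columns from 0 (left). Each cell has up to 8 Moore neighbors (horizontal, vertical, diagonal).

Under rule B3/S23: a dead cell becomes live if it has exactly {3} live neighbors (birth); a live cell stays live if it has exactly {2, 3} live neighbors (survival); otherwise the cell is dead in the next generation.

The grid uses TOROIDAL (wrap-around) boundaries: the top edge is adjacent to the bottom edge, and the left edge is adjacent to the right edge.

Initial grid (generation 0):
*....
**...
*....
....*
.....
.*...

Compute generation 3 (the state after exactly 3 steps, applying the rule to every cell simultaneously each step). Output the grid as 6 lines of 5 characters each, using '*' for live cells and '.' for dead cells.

Answer: *....
.*..*
*....
*....
.....
*....

Derivation:
Simulating step by step:
Generation 0 (given above): 6 live cells
Generation 1: 7 live cells
*....
**..*
**..*
.....
.....
.....
Generation 2: 6 live cells
**..*
.....
.*..*
*....
.....
.....
Generation 3: 6 live cells
(generation 3 grid is the final answer)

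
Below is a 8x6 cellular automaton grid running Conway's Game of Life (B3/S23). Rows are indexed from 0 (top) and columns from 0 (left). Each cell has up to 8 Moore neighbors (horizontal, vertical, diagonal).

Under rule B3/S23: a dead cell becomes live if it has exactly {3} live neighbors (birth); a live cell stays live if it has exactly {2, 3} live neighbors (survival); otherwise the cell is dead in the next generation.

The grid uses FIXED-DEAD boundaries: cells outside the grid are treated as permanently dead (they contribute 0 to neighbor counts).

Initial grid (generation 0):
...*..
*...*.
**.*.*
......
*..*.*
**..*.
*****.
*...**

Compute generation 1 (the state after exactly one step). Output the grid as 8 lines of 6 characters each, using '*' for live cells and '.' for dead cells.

Simulating step by step:
Generation 0 (given above): 21 live cells
Generation 1: 20 live cells
(generation 1 grid is the final answer)

Answer: ......
*****.
**..*.
***...
**..*.
.....*
..*...
*.*.**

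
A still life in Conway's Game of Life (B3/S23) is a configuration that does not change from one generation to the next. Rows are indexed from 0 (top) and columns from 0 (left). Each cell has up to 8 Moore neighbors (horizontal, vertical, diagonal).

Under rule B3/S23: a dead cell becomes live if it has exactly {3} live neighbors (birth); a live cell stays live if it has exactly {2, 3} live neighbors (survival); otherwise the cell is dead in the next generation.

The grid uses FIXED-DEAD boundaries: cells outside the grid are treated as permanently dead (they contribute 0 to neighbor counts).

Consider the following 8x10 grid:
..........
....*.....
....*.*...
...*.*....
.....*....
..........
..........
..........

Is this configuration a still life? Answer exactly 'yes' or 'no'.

Compute generation 1 and compare to generation 0 (given above):
Generation 1:
..........
.....*....
...**.....
.....**...
....*.....
..........
..........
..........
Cell (1,4) differs: gen0=1 vs gen1=0 -> NOT a still life.

Answer: no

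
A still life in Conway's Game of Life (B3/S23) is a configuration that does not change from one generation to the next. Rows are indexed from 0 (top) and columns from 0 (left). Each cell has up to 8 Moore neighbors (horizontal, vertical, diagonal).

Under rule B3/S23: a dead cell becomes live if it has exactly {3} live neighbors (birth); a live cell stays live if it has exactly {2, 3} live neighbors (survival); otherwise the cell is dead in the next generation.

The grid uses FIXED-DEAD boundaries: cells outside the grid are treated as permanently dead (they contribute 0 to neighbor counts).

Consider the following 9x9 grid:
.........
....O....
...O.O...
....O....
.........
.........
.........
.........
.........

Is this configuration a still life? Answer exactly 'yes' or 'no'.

Compute generation 1 and compare to generation 0 (given above):
Generation 1:
.........
....O....
...O.O...
....O....
.........
.........
.........
.........
.........
The grids are IDENTICAL -> still life.

Answer: yes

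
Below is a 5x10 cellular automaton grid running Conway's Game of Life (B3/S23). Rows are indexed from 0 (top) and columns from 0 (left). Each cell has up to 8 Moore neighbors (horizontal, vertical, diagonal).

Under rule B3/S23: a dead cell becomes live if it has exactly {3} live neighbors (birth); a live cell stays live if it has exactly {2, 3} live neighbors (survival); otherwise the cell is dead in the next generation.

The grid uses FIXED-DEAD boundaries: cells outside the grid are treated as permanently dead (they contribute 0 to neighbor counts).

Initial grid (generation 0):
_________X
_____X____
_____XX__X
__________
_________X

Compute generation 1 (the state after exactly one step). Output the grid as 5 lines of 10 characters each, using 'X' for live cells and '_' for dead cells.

Simulating step by step:
Generation 0 (given above): 6 live cells
Generation 1: 4 live cells
(generation 1 grid is the final answer)

Answer: __________
_____XX___
_____XX___
__________
__________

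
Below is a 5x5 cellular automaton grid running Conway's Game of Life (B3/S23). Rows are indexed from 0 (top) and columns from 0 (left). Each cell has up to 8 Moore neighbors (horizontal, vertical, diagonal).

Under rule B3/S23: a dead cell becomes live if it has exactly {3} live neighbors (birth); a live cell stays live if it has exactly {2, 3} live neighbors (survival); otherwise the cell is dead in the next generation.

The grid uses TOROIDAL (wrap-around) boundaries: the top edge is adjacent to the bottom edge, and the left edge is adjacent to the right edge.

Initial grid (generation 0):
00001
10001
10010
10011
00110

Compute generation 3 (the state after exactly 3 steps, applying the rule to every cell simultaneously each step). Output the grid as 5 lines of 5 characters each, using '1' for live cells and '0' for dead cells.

Answer: 10010
10010
00010
10000
10000

Derivation:
Simulating step by step:
Generation 0 (given above): 10 live cells
Generation 1: 10 live cells
10001
10010
01010
11000
10100
Generation 2: 9 live cells
10010
11110
01000
10001
00000
Generation 3: 7 live cells
(generation 3 grid is the final answer)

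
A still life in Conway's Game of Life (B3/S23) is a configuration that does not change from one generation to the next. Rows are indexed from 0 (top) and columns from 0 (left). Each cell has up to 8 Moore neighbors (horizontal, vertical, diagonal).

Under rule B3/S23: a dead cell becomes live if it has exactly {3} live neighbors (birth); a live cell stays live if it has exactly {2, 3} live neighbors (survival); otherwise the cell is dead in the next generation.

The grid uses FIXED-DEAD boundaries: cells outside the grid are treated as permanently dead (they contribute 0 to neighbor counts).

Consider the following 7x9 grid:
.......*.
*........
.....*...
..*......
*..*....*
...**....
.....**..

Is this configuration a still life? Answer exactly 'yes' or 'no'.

Answer: no

Derivation:
Compute generation 1 and compare to generation 0 (given above):
Generation 1:
.........
.........
.........
.........
..***....
...***...
....**...
Cell (0,7) differs: gen0=1 vs gen1=0 -> NOT a still life.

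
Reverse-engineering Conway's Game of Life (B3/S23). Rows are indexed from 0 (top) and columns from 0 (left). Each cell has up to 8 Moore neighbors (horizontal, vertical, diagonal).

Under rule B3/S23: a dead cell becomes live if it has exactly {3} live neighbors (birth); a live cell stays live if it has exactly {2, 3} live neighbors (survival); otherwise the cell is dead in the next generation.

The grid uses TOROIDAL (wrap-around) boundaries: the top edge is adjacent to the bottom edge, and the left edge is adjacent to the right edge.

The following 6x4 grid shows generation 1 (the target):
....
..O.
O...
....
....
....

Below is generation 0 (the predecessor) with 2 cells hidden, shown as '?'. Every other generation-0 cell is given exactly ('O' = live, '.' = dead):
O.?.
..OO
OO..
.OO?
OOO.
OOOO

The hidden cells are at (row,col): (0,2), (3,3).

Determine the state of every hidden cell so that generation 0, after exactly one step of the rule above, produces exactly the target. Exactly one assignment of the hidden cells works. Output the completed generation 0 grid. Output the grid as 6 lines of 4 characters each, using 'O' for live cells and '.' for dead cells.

Answer: O.O.
..OO
OO..
.OO.
OOO.
OOOO

Derivation:
Hidden generation-0 cells (in order): (0,2), (3,3).
A hidden cell only influences target cells in its own 3x3 neighborhood. Try each of the 2^2 = 4 assignments, step the completed generation 0 forward once under B3/S23, and compare with the target:
  (0,2)=. (3,3)=. -> step gives (1,3)='O' but target has '.' -> reject
  (0,2)=. (3,3)=O -> step gives (1,3)='O' but target has '.' -> reject
  (0,2)=O (3,3)=. -> step reproduces the target at every cell -> ACCEPT
  (0,2)=O (3,3)=O -> step gives (2,0)='.' but target has 'O' -> reject
Unique solution: (0,2)=live, (3,3)=dead.
Check: live-neighbor counts of every cell in the completed generation 0:
4657
4534
3454
5644
5766
5756
Applying B3/S23 to generation 0 with these counts gives:
....
..O.
O...
....
....
....
which matches the target exactly.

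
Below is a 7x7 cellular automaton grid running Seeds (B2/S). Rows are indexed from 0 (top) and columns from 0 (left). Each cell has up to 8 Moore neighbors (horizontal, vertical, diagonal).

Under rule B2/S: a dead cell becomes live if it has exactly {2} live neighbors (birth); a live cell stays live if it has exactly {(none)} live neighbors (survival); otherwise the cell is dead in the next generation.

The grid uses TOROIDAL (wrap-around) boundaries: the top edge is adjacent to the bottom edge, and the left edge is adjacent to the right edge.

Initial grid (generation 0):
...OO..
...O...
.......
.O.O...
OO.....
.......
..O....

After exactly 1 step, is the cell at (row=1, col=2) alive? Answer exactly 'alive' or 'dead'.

Simulating step by step:
Generation 0 (given above): 8 live cells
Generation 1: 6 live cells
.......
..O....
...OO..
.......
.......
O.O....
....O..

Cell (1,2) at generation 1: 1 -> alive

Answer: alive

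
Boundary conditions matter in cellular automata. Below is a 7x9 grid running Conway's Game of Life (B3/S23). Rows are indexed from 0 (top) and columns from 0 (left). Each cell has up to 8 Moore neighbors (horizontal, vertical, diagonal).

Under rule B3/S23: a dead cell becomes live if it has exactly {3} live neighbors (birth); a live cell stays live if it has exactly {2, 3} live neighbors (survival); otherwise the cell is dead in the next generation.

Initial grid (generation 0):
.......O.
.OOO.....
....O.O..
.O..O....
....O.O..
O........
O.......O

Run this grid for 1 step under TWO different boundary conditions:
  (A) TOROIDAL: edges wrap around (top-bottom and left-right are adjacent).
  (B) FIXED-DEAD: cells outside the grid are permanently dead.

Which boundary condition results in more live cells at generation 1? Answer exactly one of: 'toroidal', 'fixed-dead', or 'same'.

Answer: toroidal

Derivation:
Under TOROIDAL boundary, generation 1:
OOO.....O
..OO.....
.O..OO...
...OO....
.....O...
O.......O
O.......O
Population = 16

Under FIXED-DEAD boundary, generation 1:
..O......
..OO.....
.O..OO...
...OO....
.....O...
.........
.........
Population = 9

Comparison: toroidal=16, fixed-dead=9 -> toroidal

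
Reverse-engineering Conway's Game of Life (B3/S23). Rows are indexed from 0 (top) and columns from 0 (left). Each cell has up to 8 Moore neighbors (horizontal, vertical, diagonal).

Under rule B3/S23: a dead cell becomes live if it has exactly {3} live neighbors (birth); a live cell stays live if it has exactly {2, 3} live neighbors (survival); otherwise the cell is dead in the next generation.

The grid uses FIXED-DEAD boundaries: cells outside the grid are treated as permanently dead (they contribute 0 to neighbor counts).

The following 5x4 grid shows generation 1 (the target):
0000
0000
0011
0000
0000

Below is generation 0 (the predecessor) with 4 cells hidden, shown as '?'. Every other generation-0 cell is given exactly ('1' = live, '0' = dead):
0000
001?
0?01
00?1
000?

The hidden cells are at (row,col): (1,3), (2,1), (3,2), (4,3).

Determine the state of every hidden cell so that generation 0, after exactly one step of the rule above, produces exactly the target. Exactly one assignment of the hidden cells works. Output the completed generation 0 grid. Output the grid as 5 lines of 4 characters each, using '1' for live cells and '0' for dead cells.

Hidden generation-0 cells (in order): (1,3), (2,1), (3,2), (4,3).
A hidden cell only influences target cells in its own 3x3 neighborhood. Try each of the 2^4 = 16 assignments, step the completed generation 0 forward once under B3/S23, and compare with the target:
  (1,3)=0 (2,1)=0 (3,2)=0 (4,3)=0 -> step reproduces the target at every cell -> ACCEPT
  (1,3)=0 (2,1)=0 (3,2)=0 (4,3)=1 -> step gives (3,2)='1' but target has '0' -> reject
  (1,3)=0 (2,1)=0 (3,2)=1 (4,3)=0 -> step gives (2,2)='0' but target has '1' -> reject
  (1,3)=0 (2,1)=0 (3,2)=1 (4,3)=1 -> step gives (2,2)='0' but target has '1' -> reject
  (1,3)=0 (2,1)=1 (3,2)=0 (4,3)=0 -> step gives (1,2)='1' but target has '0' -> reject
  (1,3)=0 (2,1)=1 (3,2)=0 (4,3)=1 -> step gives (1,2)='1' but target has '0' -> reject
  (1,3)=0 (2,1)=1 (3,2)=1 (4,3)=0 -> step gives (1,2)='1' but target has '0' -> reject
  (1,3)=0 (2,1)=1 (3,2)=1 (4,3)=1 -> step gives (1,2)='1' but target has '0' -> reject
  (1,3)=1 (2,1)=0 (3,2)=0 (4,3)=0 -> step gives (1,2)='1' but target has '0' -> reject
  (1,3)=1 (2,1)=0 (3,2)=0 (4,3)=1 -> step gives (1,2)='1' but target has '0' -> reject
  (1,3)=1 (2,1)=0 (3,2)=1 (4,3)=0 -> step gives (1,2)='1' but target has '0' -> reject
  (1,3)=1 (2,1)=0 (3,2)=1 (4,3)=1 -> step gives (1,2)='1' but target has '0' -> reject
  (1,3)=1 (2,1)=1 (3,2)=0 (4,3)=0 -> step gives (1,2)='1' but target has '0' -> reject
  (1,3)=1 (2,1)=1 (3,2)=0 (4,3)=1 -> step gives (1,2)='1' but target has '0' -> reject
  (1,3)=1 (2,1)=1 (3,2)=1 (4,3)=0 -> step gives (1,2)='1' but target has '0' -> reject
  (1,3)=1 (2,1)=1 (3,2)=1 (4,3)=1 -> step gives (1,2)='1' but target has '0' -> reject
Unique solution: (1,3)=dead, (2,1)=dead, (3,2)=dead, (4,3)=dead.
Check: live-neighbor counts of every cell in the completed generation 0:
0111
0112
0132
0021
0011
Applying B3/S23 to generation 0 with these counts gives:
0000
0000
0011
0000
0000
which matches the target exactly.

Answer: 0000
0010
0001
0001
0000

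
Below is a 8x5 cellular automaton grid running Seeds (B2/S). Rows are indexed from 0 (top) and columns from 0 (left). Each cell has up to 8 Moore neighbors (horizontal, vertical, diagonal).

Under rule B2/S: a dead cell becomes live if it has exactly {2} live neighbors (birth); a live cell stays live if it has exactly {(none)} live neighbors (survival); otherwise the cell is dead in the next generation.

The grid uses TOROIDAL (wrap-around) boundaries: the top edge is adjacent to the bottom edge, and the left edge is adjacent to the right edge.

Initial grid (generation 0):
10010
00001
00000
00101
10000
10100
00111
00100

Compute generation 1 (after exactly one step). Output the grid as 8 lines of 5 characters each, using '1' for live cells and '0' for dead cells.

Simulating step by step:
Generation 0 (given above): 12 live cells
Generation 1: 12 live cells
(generation 1 grid is the final answer)

Answer: 01100
10010
10001
11010
00100
00000
10000
10000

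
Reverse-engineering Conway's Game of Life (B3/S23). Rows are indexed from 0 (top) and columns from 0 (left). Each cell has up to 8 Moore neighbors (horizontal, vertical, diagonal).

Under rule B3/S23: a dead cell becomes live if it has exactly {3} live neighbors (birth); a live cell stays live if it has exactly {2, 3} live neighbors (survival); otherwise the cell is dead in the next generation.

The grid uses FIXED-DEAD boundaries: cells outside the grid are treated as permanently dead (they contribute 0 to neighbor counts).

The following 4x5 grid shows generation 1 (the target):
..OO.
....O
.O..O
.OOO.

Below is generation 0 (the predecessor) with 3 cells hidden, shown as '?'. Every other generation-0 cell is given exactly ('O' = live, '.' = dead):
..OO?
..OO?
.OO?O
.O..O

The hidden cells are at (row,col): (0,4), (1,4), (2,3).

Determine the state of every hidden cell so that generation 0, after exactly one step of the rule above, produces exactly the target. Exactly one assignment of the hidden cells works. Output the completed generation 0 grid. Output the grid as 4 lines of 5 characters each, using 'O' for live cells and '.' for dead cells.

Hidden generation-0 cells (in order): (0,4), (1,4), (2,3).
A hidden cell only influences target cells in its own 3x3 neighborhood. Try each of the 2^3 = 8 assignments, step the completed generation 0 forward once under B3/S23, and compare with the target:
  (0,4)=. (1,4)=. (2,3)=. -> step reproduces the target at every cell -> ACCEPT
  (0,4)=. (1,4)=. (2,3)=O -> step gives (1,4)='.' but target has 'O' -> reject
  (0,4)=. (1,4)=O (2,3)=. -> step gives (0,3)='.' but target has 'O' -> reject
  (0,4)=. (1,4)=O (2,3)=O -> step gives (0,3)='.' but target has 'O' -> reject
  (0,4)=O (1,4)=. (2,3)=. -> step gives (0,3)='.' but target has 'O' -> reject
  (0,4)=O (1,4)=. (2,3)=O -> step gives (0,3)='.' but target has 'O' -> reject
  (0,4)=O (1,4)=O (2,3)=. -> step gives (0,3)='.' but target has 'O' -> reject
  (0,4)=O (1,4)=O (2,3)=O -> step gives (0,3)='.' but target has 'O' -> reject
Unique solution: (0,4)=dead, (1,4)=dead, (2,3)=dead.
Check: live-neighbor counts of every cell in the completed generation 0:
02332
14553
23452
22331
Applying B3/S23 to generation 0 with these counts gives:
..OO.
....O
.O..O
.OOO.
which matches the target exactly.

Answer: ..OO.
..OO.
.OO.O
.O..O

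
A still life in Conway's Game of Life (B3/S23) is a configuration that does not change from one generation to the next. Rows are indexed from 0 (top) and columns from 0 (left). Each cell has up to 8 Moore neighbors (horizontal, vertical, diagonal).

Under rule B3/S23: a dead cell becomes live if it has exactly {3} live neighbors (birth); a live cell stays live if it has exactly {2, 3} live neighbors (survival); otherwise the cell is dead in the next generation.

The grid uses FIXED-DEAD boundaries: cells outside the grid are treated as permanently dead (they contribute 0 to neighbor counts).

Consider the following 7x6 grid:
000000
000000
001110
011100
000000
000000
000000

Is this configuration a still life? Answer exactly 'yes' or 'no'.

Compute generation 1 and compare to generation 0 (given above):
Generation 1:
000000
000100
010010
010010
001000
000000
000000
Cell (1,3) differs: gen0=0 vs gen1=1 -> NOT a still life.

Answer: no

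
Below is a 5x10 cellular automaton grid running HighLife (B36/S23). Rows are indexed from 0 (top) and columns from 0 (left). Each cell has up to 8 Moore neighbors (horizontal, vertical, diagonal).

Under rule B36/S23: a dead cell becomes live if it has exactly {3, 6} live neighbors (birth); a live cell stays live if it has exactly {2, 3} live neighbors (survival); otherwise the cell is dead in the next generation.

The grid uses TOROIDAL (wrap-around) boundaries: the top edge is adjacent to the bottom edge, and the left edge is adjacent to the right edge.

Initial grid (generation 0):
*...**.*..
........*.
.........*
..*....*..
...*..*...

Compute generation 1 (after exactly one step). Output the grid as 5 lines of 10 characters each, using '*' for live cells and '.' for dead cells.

Answer: ....****..
........**
........*.
..........
...*****..

Derivation:
Simulating step by step:
Generation 0 (given above): 10 live cells
Generation 1: 12 live cells
(generation 1 grid is the final answer)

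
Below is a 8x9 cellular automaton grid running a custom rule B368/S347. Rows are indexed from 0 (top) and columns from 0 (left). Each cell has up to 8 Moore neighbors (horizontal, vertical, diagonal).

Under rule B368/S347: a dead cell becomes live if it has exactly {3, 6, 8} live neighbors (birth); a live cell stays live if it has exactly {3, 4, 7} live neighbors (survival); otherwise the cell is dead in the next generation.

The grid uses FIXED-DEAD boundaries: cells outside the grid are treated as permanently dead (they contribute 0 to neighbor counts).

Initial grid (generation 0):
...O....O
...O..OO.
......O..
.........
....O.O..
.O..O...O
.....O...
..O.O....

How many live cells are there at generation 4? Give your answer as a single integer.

Simulating step by step:
Generation 0 (given above): 14 live cells
Generation 1: 7 live cells
.......O.
.......O.
.......O.
.....O...
.....O...
.........
...OO....
.........
Generation 2: 5 live cells
.........
......O.O
......O..
......O..
.........
....O....
.........
.........
Generation 3: 2 live cells
.........
.......O.
.....O...
.........
.........
.........
.........
.........
Generation 4: 0 live cells
.........
.........
.........
.........
.........
.........
.........
.........
Population at generation 4: 0

Answer: 0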